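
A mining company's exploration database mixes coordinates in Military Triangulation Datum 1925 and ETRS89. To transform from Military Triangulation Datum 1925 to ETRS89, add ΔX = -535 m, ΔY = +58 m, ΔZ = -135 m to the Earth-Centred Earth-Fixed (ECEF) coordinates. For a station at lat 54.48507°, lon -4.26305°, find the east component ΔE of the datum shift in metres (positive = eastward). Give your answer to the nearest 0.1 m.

The local east axis at (φ, λ) is (−sin λ, cos λ, 0), so ΔE = −sin(-4.26305°)·(-535) + cos(-4.26305°)·58 = 18.07 m.

ΔE = 18.1 m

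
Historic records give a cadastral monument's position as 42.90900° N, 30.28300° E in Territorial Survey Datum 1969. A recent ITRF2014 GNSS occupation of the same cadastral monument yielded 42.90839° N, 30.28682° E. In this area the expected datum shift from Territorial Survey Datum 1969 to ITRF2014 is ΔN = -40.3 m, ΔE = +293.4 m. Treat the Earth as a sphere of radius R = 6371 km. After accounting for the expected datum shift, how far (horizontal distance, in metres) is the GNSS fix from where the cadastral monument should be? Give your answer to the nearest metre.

Observed coordinate differences: Δφ = -0.00061°, Δλ = +0.00382°.
Converting to metres (1° lat = 111195 m, cos φ = 0.732436): observed ΔN = -67.8 m, observed ΔE = 311.1 m.
Subtracting the expected shift leaves a residual of -67.8 − (-40.3) = -27.5 m north and 311.1 − (293.4) = 17.7 m east.
Residual distance = √((-27.5)² + 17.7²) = 32.7 m.

33 m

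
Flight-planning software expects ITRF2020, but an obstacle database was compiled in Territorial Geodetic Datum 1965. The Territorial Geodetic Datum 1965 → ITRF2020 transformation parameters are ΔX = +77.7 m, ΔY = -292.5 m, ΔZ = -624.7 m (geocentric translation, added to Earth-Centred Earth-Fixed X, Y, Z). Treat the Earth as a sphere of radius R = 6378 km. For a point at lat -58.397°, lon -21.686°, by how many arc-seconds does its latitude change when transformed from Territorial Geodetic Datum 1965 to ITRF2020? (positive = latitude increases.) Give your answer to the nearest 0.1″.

Δφ = -5.6″

sin φ = -0.851699, cos φ = 0.524031, sin λ = -0.369520, cos λ = 0.929223.
North component: ΔN = −sin φ cos λ·ΔX − sin φ sin λ·ΔY + cos φ·ΔZ = −(-0.851699)(0.929223)(77.7) − (-0.851699)(-0.369520)(-292.5) + (0.524031)(-624.7) = -173.81 m.
1° of latitude spans πR/180 = 111317 m, so Δφ = -173.81 / 111317 × 3600 = -5.621″.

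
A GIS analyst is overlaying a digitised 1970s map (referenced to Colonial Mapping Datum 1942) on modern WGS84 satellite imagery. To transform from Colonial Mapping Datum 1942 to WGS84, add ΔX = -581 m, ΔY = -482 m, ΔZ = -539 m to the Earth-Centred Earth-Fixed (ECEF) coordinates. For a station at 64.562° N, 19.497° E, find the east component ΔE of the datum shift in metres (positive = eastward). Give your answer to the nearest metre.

ΔE = -260 m

At φ = 64.562°, λ = 19.497°: sin φ = 0.903051, cos φ = 0.429534, sin λ = 0.333758, cos λ = 0.942659.
ΔE = −sin λ·ΔX + cos λ·ΔY = −(0.333758)·(-581) + (0.942659)·(-482) = -260.45 m.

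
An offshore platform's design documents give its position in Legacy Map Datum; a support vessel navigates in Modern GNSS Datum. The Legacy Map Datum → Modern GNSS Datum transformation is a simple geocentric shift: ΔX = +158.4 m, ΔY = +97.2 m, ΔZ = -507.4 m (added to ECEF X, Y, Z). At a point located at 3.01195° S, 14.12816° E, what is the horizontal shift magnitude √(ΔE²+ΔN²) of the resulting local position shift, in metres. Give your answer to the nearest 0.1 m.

500.5 m

At φ = -3.01195°, λ = 14.12816°: sin φ = -0.052544, cos φ = 0.998619, sin λ = 0.244092, cos λ = 0.969752.
ΔE = −sin λ·ΔX + cos λ·ΔY = −(0.244092)·(158.4) + (0.969752)·(97.2) = 55.60 m.
ΔN = −sin φ cos λ·ΔX − sin φ sin λ·ΔY + cos φ·ΔZ = −(-0.052544)(0.969752)(158.4) − (-0.052544)(0.244092)(97.2) + (0.998619)(-507.4) = -497.38 m.
Horizontal magnitude = √(ΔE² + ΔN²) = √(55.60² + (-497.38)²) = 500.48 m.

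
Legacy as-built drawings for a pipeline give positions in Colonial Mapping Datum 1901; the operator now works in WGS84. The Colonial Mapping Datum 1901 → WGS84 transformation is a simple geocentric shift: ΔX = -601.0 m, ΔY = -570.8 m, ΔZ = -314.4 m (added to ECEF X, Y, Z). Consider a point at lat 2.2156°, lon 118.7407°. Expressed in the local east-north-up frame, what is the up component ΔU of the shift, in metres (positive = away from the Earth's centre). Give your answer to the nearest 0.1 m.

ΔU = -223.5 m

At φ = 2.2156°, λ = 118.7407°: sin φ = 0.038660, cos φ = 0.999252, sin λ = 0.876805, cos λ = -0.480846.
ΔU = cos φ cos λ·ΔX + cos φ sin λ·ΔY + sin φ·ΔZ = (0.999252)(-0.480846)(-601.0) + (0.999252)(0.876805)(-570.8) + (0.038660)(-314.4) = -223.49 m.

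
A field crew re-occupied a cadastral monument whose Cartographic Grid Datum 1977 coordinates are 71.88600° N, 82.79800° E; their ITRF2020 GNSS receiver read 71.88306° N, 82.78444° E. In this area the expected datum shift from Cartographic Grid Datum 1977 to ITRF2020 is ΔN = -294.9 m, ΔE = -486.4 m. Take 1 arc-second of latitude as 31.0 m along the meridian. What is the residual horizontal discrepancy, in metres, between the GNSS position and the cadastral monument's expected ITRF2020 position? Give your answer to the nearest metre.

37 m

Observed coordinate differences: Δφ = -0.00294°, Δλ = -0.01356°.
Converting to metres (1° lat = 111600 m, cos φ = 0.310909): observed ΔN = -328.1 m, observed ΔE = -470.5 m.
Subtracting the expected shift leaves a residual of -328.1 − (-294.9) = -33.2 m north and -470.5 − (-486.4) = 15.9 m east.
Residual distance = √((-33.2)² + 15.9²) = 36.8 m.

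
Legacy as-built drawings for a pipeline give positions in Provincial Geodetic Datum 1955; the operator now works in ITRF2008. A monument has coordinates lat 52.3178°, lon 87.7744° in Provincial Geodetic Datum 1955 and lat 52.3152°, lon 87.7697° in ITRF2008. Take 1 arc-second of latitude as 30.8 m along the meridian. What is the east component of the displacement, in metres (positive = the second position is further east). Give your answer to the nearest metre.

ΔE = -319 m

Δφ = 52.3152° − 52.3178° = -0.0026°; Δλ = 87.7697° − 87.7744° = -0.0047°.
1° of latitude = 3600 × 30.80 = 110880 m.
ΔN = Δφ × 110880 = -288.3 m; ΔE = Δλ × 110880 × cos(52.3178°) = -0.0047 × 110880 × 0.611281 = -318.6 m.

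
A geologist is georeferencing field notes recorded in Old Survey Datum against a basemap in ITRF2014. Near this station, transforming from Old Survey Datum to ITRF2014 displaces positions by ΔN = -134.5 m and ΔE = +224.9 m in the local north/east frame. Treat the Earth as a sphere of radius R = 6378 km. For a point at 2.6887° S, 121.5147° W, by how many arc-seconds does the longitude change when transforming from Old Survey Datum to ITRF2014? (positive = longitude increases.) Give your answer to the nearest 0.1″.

Δλ = 7.3″

At latitude -2.6887°, cos φ = 0.998899.
One radian of longitude at latitude φ spans R cos φ, so Δλ = ΔE / (R cos φ) = 224.9 / (6378000 × 0.998899) = 3.5301e-05 rad = 7.281″.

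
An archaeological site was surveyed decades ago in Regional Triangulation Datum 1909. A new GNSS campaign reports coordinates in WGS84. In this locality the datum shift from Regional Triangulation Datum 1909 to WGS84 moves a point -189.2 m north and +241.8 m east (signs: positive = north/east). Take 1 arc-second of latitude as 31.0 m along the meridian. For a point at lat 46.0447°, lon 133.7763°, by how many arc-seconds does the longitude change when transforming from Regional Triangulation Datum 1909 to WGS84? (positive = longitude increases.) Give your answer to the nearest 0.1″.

Δλ = 11.2″

At latitude 46.0447°, cos φ = 0.694097.
1″ of longitude at this latitude = 31.00 × cos φ = 21.5170 m, so Δλ = 241.8 / 21.5170 = 11.238″.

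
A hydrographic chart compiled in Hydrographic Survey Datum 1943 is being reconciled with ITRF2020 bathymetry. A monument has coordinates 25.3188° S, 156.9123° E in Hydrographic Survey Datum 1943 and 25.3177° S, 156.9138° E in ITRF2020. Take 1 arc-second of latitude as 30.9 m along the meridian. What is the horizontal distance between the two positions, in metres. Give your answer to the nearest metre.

194 m

Δφ = -25.3177° − -25.3188° = +0.0011°; Δλ = 156.9138° − 156.9123° = +0.0015°.
1° of latitude = 3600 × 30.90 = 111240 m.
ΔN = Δφ × 111240 = 122.4 m; ΔE = Δλ × 111240 × cos(-25.3188°) = +0.0015 × 111240 × 0.903942 = 150.8 m.
Distance = √(ΔE² + ΔN²) = √(150.8² + 122.4²) = 194.2 m.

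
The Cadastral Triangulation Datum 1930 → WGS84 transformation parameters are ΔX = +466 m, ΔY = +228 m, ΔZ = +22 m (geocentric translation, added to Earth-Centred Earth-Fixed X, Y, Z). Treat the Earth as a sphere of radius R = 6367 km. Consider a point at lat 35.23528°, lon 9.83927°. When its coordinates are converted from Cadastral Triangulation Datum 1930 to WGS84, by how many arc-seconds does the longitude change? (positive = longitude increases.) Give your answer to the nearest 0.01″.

Δλ = 5.75″

sin φ = 0.576935, cos φ = 0.816790, sin λ = 0.170885, cos λ = 0.985291.
East component: ΔE = −sin λ·ΔX + cos λ·ΔY = −(0.170885)(466) + (0.985291)(228) = 145.01 m.
1° of latitude spans πR/180 = 111125 m; at latitude φ, 1° of longitude spans that × cos φ = 90765.9 m, so Δλ = 145.01 / 90765.9 × 3600 = 5.752″.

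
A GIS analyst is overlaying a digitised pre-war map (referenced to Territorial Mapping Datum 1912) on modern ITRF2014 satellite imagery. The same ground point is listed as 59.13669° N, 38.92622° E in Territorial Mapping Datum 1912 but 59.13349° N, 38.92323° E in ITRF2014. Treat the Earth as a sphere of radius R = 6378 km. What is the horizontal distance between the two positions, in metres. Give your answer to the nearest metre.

Δφ = 59.13349° − 59.13669° = -0.00320°; Δλ = 38.92323° − 38.92622° = -0.00299°.
1° along a meridian = πR/180 = 111317 m.
ΔN = Δφ × 111317 = -356.2 m; ΔE = Δλ × 111317 × cos(59.13669°) = -0.00299 × 111317 × 0.512992 = -170.7 m.
Distance = √(ΔE² + ΔN²) = √((-170.7)² + (-356.2)²) = 395.0 m.

395 m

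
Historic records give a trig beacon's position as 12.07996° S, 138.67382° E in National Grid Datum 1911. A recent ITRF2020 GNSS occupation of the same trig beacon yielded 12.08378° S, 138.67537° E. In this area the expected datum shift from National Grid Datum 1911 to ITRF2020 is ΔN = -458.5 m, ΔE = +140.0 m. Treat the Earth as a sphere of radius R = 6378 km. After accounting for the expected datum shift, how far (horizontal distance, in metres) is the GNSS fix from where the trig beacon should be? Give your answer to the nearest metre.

Observed coordinate differences: Δφ = -0.00382°, Δλ = +0.00155°.
Converting to metres (1° lat = 111317 m, cos φ = 0.977856): observed ΔN = -425.2 m, observed ΔE = 168.7 m.
Subtracting the expected shift leaves a residual of -425.2 − (-458.5) = 33.3 m north and 168.7 − (140.0) = 28.7 m east.
Residual distance = √(33.3² + 28.7²) = 44.0 m.

44 m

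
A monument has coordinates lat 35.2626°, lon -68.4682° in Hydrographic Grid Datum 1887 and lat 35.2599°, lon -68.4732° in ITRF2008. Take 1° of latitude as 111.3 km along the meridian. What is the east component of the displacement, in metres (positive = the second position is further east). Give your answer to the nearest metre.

ΔE = -454 m

Δφ = 35.2599° − 35.2626° = -0.0027°; Δλ = -68.4732° − -68.4682° = -0.0050°.
ΔN = Δφ × 111300 = -300.5 m; ΔE = Δλ × 111300 × cos(35.2626°) = -0.0050 × 111300 × 0.816515 = -454.4 m.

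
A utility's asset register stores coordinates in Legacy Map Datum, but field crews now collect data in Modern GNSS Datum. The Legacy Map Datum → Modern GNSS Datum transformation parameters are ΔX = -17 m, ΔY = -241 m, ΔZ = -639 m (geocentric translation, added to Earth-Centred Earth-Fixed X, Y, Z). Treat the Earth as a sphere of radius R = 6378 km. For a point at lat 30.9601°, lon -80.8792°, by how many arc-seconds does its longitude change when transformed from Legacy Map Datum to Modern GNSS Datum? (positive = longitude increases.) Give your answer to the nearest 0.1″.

Δλ = -2.1″

sin φ = 0.514441, cos φ = 0.857526, sin λ = -0.987356, cos λ = 0.158517.
East component: ΔE = −sin λ·ΔX + cos λ·ΔY = −(-0.987356)(-17) + (0.158517)(-241) = -54.99 m.
1° of latitude spans πR/180 = 111317 m; at latitude φ, 1° of longitude spans that × cos φ = 95457.3 m, so Δλ = -54.99 / 95457.3 × 3600 = -2.074″.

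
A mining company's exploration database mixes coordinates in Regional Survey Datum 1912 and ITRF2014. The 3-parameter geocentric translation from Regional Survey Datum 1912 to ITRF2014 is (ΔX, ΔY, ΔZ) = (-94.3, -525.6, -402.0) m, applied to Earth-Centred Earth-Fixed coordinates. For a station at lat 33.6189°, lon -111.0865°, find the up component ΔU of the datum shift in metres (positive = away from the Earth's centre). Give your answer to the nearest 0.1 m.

The local up (radial) axis is (cos φ cos λ, cos φ sin λ, sin φ), giving ΔU = 28.252 + 408.379 − 222.574 = 214.06 m.

ΔU = 214.1 m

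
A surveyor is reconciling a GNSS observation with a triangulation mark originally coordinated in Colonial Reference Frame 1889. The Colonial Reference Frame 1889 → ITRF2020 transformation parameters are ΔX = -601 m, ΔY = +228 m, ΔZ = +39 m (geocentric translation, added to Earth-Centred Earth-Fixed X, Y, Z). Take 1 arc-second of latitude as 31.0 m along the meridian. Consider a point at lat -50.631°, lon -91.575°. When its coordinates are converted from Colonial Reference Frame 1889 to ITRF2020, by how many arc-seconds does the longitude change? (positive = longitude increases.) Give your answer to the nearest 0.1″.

Δλ = -30.9″

sin φ = -0.773077, cos φ = 0.634312, sin λ = -0.999622, cos λ = -0.027485.
East component: ΔE = −sin λ·ΔX + cos λ·ΔY = −(-0.999622)(-601) + (-0.027485)(228) = -607.04 m.
1° of latitude spans 3600 × 31.00 = 111600 m; at latitude φ, 1° of longitude spans that × cos φ = 70789.3 m, so Δλ = -607.04 / 70789.3 × 3600 = -30.871″.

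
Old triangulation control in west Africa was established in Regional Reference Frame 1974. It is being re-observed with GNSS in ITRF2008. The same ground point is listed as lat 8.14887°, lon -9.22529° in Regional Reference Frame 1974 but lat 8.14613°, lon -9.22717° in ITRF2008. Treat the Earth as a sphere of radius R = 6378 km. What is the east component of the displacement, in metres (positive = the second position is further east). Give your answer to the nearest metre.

Δφ = 8.14613° − 8.14887° = -0.00274°; Δλ = -9.22717° − -9.22529° = -0.00188°.
1° along a meridian = πR/180 = 111317 m.
ΔN = Δφ × 111317 = -305.0 m; ΔE = Δλ × 111317 × cos(8.14887°) = -0.00188 × 111317 × 0.989903 = -207.2 m.

ΔE = -207 m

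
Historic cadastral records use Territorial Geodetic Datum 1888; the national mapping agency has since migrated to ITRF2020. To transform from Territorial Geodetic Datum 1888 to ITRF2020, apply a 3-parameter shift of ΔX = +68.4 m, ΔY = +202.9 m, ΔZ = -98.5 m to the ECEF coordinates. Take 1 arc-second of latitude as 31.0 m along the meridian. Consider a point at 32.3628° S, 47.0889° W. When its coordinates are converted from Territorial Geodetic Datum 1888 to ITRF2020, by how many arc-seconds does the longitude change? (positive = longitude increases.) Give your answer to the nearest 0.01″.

sin φ = -0.535278, cos φ = 0.844676, sin λ = -0.732411, cos λ = 0.680863.
East component: ΔE = −sin λ·ΔX + cos λ·ΔY = −(-0.732411)(68.4) + (0.680863)(202.9) = 188.24 m.
1° of latitude spans 3600 × 31.00 = 111600 m; at latitude φ, 1° of longitude spans that × cos φ = 94265.8 m, so Δλ = 188.24 / 94265.8 × 3600 = 7.189″.

Δλ = 7.19″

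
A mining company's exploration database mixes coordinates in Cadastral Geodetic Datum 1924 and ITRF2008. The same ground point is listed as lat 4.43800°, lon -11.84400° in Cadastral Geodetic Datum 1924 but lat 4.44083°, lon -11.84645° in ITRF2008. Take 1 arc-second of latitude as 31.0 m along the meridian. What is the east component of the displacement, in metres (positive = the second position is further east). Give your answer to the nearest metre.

ΔE = -273 m

Δφ = 4.44083° − 4.43800° = +0.00283°; Δλ = -11.84645° − -11.84400° = -0.00245°.
1° of latitude = 3600 × 31.00 = 111600 m.
ΔN = Δφ × 111600 = 315.8 m; ΔE = Δλ × 111600 × cos(4.43800°) = -0.00245 × 111600 × 0.997002 = -272.6 m.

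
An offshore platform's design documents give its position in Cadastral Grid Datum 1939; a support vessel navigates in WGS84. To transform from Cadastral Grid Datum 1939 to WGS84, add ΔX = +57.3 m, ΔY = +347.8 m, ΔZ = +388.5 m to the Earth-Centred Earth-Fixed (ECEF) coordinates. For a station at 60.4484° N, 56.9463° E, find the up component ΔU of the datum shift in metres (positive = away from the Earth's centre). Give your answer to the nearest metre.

The local up (radial) axis is (cos φ cos λ, cos φ sin λ, sin φ), giving ΔU = 15.414 + 143.776 + 337.961 = 497.15 m.

ΔU = 497 m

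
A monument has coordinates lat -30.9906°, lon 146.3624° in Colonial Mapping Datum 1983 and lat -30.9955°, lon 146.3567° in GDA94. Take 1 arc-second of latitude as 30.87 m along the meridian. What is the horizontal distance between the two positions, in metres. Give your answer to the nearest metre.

Δφ = -30.9955° − -30.9906° = -0.0049°; Δλ = 146.3567° − 146.3624° = -0.0057°.
1° of latitude = 3600 × 30.87 = 111132 m.
ΔN = Δφ × 111132 = -544.5 m; ΔE = Δλ × 111132 × cos(-30.9906°) = -0.0057 × 111132 × 0.857252 = -543.0 m.
Distance = √(ΔE² + ΔN²) = √((-543.0)² + (-544.5)²) = 769.0 m.

769 m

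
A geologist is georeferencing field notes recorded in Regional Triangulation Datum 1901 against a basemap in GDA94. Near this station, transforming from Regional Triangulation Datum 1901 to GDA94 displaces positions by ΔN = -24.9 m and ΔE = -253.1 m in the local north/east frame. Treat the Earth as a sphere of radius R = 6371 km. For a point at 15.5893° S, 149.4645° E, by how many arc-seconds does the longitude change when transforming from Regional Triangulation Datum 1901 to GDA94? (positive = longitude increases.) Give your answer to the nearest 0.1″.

Δλ = -8.5″

At latitude -15.5893°, cos φ = 0.963213.
One radian of longitude at latitude φ spans R cos φ, so Δλ = ΔE / (R cos φ) = -253.1 / (6371000 × 0.963213) = -4.1244e-05 rad = -8.507″.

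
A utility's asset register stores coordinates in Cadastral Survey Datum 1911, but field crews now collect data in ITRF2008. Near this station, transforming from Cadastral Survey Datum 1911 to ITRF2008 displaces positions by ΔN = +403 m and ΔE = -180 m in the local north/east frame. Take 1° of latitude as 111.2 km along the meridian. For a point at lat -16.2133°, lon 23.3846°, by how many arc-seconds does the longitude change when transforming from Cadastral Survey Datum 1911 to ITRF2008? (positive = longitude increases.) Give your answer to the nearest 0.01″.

At latitude -16.2133°, cos φ = 0.960229.
1° of longitude at this latitude = 111.2 × cos φ = 106.78 km, so Δλ = -180.0 / 106777.5 = -0.0016857° = -6.069″.

Δλ = -6.07″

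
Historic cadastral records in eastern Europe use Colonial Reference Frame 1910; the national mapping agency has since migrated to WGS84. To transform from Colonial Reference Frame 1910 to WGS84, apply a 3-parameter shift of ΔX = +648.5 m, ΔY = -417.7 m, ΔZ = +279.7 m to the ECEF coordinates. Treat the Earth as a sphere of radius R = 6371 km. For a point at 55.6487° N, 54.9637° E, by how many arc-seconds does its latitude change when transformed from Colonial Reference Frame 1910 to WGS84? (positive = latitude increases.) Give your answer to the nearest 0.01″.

sin φ = 0.825593, cos φ = 0.564265, sin λ = 0.818788, cos λ = 0.574095.
North component: ΔN = −sin φ cos λ·ΔX − sin φ sin λ·ΔY + cos φ·ΔZ = −(0.825593)(0.574095)(648.5) − (0.825593)(0.818788)(-417.7) + (0.564265)(279.7) = 132.82 m.
1° of latitude spans πR/180 = 111195 m, so Δφ = 132.82 / 111195 × 3600 = 4.300″.

Δφ = 4.30″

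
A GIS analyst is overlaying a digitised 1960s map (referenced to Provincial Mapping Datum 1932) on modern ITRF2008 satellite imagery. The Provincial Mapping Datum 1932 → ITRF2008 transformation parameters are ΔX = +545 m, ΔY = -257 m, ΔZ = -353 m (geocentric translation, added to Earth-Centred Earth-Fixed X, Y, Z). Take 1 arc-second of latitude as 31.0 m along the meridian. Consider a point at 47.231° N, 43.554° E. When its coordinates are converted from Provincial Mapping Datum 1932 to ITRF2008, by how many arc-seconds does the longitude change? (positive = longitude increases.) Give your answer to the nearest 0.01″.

sin φ = 0.734097, cos φ = 0.679044, sin λ = 0.689038, cos λ = 0.724725.
East component: ΔE = −sin λ·ΔX + cos λ·ΔY = −(0.689038)(545) + (0.724725)(-257) = -561.78 m.
1° of latitude spans 3600 × 31.00 = 111600 m; at latitude φ, 1° of longitude spans that × cos φ = 75781.3 m, so Δλ = -561.78 / 75781.3 × 3600 = -26.687″.

Δλ = -26.69″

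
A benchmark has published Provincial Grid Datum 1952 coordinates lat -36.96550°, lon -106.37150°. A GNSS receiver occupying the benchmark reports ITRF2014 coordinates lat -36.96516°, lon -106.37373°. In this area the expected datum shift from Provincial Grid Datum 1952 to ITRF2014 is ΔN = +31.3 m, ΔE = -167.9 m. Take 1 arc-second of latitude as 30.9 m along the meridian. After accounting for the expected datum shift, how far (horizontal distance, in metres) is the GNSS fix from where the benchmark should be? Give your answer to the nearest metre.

Observed coordinate differences: Δφ = +0.00034°, Δλ = -0.00223°.
Converting to metres (1° lat = 111240 m, cos φ = 0.798998): observed ΔN = 37.8 m, observed ΔE = -198.2 m.
Subtracting the expected shift leaves a residual of 37.8 − (31.3) = 6.5 m north and -198.2 − (-167.9) = -30.3 m east.
Residual distance = √(6.5² + (-30.3)²) = 31.0 m.

31 m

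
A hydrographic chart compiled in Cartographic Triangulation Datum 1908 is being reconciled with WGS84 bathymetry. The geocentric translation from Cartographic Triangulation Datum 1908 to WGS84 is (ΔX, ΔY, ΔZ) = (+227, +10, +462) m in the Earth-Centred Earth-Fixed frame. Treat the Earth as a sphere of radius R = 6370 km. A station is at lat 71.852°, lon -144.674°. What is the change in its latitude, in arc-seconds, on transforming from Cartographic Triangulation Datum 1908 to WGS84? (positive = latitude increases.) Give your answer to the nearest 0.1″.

sin φ = 0.950255, cos φ = 0.311473, sin λ = -0.578228, cos λ = -0.815875.
North component: ΔN = −sin φ cos λ·ΔX − sin φ sin λ·ΔY + cos φ·ΔZ = −(0.950255)(-0.815875)(227) − (0.950255)(-0.578228)(10) + (0.311473)(462) = 325.39 m.
1° of latitude spans πR/180 = 111177 m, so Δφ = 325.39 / 111177 × 3600 = 10.536″.

Δφ = 10.5″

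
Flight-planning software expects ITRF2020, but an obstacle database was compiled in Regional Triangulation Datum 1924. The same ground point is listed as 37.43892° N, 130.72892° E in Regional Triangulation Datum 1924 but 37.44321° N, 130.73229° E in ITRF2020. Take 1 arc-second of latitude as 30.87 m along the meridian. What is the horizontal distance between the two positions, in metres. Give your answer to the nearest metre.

Δφ = 37.44321° − 37.43892° = +0.00429°; Δλ = 130.73229° − 130.72892° = +0.00337°.
1° of latitude = 3600 × 30.87 = 111132 m.
ΔN = Δφ × 111132 = 476.8 m; ΔE = Δλ × 111132 × cos(37.43892°) = +0.00337 × 111132 × 0.794002 = 297.4 m.
Distance = √(ΔE² + ΔN²) = √(297.4² + 476.8²) = 561.9 m.

562 m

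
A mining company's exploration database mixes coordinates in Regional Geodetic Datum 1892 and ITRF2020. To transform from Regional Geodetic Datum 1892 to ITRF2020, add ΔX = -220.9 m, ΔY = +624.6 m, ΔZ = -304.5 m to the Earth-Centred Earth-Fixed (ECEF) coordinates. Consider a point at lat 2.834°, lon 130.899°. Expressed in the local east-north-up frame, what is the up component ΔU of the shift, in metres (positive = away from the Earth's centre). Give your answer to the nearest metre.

The local up (radial) axis is (cos φ cos λ, cos φ sin λ, sin φ), giving ΔU = 144.452 + 471.536 − 15.055 = 600.93 m.

ΔU = 601 m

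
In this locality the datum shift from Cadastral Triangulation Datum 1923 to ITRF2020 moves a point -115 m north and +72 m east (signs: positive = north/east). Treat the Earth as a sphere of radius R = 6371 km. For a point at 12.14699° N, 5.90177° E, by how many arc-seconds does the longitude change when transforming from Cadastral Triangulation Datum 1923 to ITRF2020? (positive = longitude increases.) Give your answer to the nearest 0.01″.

Δλ = 2.38″

At latitude 12.14699°, cos φ = 0.977611.
One radian of longitude at latitude φ spans R cos φ, so Δλ = ΔE / (R cos φ) = 72.0 / (6371000 × 0.977611) = 1.1560e-05 rad = 2.384″.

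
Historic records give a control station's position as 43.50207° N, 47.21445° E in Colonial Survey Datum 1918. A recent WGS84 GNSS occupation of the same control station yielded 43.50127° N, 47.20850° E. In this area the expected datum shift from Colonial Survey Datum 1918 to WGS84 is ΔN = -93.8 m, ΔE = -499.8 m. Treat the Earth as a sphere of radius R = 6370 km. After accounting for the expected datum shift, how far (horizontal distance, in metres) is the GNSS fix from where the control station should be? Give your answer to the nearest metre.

21 m

Observed coordinate differences: Δφ = -0.00080°, Δλ = -0.00595°.
Converting to metres (1° lat = 111177 m, cos φ = 0.725350): observed ΔN = -88.9 m, observed ΔE = -479.8 m.
Subtracting the expected shift leaves a residual of -88.9 − (-93.8) = 4.9 m north and -479.8 − (-499.8) = 20.0 m east.
Residual distance = √(4.9² + 20.0²) = 20.6 m.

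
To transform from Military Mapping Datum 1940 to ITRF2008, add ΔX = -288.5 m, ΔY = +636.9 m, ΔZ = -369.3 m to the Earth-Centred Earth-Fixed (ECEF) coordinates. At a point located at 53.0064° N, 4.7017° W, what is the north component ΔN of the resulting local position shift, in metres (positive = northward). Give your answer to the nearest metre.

ΔN = 49 m

The local north axis is (−sin φ cos λ, −sin φ sin λ, cos φ), giving ΔN = 229.650 + 41.697 − 222.217 = 49.13 m.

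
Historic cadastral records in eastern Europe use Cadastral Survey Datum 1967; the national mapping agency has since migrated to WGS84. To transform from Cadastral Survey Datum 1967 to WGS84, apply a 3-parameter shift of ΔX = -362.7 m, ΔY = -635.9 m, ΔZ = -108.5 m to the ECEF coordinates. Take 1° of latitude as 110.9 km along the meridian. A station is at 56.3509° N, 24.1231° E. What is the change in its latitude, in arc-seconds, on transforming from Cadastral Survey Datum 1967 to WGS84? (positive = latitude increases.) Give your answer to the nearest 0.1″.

sin φ = 0.832447, cos φ = 0.554105, sin λ = 0.408698, cos λ = 0.912669.
North component: ΔN = −sin φ cos λ·ΔX − sin φ sin λ·ΔY + cos φ·ΔZ = −(0.832447)(0.912669)(-362.7) − (0.832447)(0.408698)(-635.9) + (0.554105)(-108.5) = 431.79 m.
1° of latitude spans 110900 m, so Δφ = 431.79 / 110900 × 3600 = 14.017″.

Δφ = 14.0″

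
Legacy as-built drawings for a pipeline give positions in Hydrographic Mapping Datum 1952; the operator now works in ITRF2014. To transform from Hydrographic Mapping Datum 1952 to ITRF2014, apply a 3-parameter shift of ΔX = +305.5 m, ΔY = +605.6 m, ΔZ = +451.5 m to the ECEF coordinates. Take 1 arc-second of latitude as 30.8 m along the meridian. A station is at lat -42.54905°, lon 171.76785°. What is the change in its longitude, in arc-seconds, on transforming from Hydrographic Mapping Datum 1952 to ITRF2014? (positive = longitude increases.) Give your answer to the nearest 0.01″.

Δλ = -28.34″

sin φ = -0.676221, cos φ = 0.736699, sin λ = 0.143184, cos λ = -0.989696.
East component: ΔE = −sin λ·ΔX + cos λ·ΔY = −(0.143184)(305.5) + (-0.989696)(605.6) = -643.10 m.
1° of latitude spans 3600 × 30.80 = 110880 m; at latitude φ, 1° of longitude spans that × cos φ = 81685.2 m, so Δλ = -643.10 / 81685.2 × 3600 = -28.343″.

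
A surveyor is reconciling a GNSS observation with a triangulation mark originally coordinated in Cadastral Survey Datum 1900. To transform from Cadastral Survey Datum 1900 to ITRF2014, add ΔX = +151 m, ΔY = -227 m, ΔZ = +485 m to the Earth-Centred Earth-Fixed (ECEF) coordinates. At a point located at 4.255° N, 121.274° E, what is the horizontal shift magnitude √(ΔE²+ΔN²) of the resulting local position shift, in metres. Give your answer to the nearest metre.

The local east axis at (φ, λ) is (−sin λ, cos λ, 0), so ΔE = −sin(121.274°)·151 + cos(121.274°)·(-227) = -11.22 m.
The local north axis is (−sin φ cos λ, −sin φ sin λ, cos φ), giving ΔN = 5.816 + 14.395 + 483.663 = 503.87 m.
Horizontal magnitude = √(ΔE² + ΔN²) = √((-11.22)² + 503.87²) = 504.00 m.

504 m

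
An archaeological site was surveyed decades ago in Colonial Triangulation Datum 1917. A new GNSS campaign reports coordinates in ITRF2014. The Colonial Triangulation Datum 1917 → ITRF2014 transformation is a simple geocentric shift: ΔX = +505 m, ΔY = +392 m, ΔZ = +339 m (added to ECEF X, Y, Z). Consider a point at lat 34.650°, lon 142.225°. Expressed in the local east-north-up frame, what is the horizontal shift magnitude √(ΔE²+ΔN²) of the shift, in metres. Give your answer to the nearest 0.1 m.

721.0 m

The local east axis at (φ, λ) is (−sin λ, cos λ, 0), so ΔE = −sin(142.225°)·505 + cos(142.225°)·392 = -619.19 m.
The local north axis is (−sin φ cos λ, −sin φ sin λ, cos φ), giving ΔN = 226.949 − 136.526 + 278.875 = 369.30 m.
Horizontal magnitude = √(ΔE² + ΔN²) = √((-619.19)² + 369.30²) = 720.96 m.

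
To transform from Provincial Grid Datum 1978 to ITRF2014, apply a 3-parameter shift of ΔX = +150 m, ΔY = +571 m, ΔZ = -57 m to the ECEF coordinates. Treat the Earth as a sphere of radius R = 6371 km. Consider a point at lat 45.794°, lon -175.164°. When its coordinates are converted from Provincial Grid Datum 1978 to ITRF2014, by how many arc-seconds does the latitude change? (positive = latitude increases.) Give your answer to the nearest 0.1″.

sin φ = 0.716838, cos φ = 0.697240, sin λ = -0.084304, cos λ = -0.996440.
North component: ΔN = −sin φ cos λ·ΔX − sin φ sin λ·ΔY + cos φ·ΔZ = −(0.716838)(-0.996440)(150) − (0.716838)(-0.084304)(571) + (0.697240)(-57) = 101.91 m.
1° of latitude spans πR/180 = 111195 m, so Δφ = 101.91 / 111195 × 3600 = 3.299″.

Δφ = 3.3″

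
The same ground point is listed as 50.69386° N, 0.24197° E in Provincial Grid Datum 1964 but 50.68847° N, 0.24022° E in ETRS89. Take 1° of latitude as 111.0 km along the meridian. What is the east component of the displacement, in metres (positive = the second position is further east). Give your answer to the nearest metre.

ΔE = -123 m

Δφ = 50.68847° − 50.69386° = -0.00539°; Δλ = 0.24022° − 0.24197° = -0.00175°.
ΔN = Δφ × 111000 = -598.3 m; ΔE = Δλ × 111000 × cos(50.69386°) = -0.00175 × 111000 × 0.633464 = -123.1 m.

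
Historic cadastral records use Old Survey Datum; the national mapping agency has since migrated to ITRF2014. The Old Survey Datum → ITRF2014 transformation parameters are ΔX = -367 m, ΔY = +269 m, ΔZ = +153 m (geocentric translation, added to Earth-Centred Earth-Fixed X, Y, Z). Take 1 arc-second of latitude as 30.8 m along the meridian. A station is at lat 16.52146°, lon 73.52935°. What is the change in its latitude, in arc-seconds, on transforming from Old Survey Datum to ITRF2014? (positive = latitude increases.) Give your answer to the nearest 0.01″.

Δφ = 3.34″

sin φ = 0.284374, cos φ = 0.958713, sin λ = 0.958965, cos λ = 0.283524.
North component: ΔN = −sin φ cos λ·ΔX − sin φ sin λ·ΔY + cos φ·ΔZ = −(0.284374)(0.283524)(-367) − (0.284374)(0.958965)(269) + (0.958713)(153) = 102.92 m.
1° of latitude spans 3600 × 30.80 = 110880 m, so Δφ = 102.92 / 110880 × 3600 = 3.341″.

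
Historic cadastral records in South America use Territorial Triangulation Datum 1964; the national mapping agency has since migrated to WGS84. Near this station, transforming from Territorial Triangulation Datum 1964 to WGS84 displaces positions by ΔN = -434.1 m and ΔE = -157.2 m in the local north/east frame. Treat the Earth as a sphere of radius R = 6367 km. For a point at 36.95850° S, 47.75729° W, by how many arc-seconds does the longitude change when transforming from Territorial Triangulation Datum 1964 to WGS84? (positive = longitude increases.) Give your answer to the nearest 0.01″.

At latitude -36.95850°, cos φ = 0.799071.
One radian of longitude at latitude φ spans R cos φ, so Δλ = ΔE / (R cos φ) = -157.2 / (6367000 × 0.799071) = -3.0898e-05 rad = -6.373″.

Δλ = -6.37″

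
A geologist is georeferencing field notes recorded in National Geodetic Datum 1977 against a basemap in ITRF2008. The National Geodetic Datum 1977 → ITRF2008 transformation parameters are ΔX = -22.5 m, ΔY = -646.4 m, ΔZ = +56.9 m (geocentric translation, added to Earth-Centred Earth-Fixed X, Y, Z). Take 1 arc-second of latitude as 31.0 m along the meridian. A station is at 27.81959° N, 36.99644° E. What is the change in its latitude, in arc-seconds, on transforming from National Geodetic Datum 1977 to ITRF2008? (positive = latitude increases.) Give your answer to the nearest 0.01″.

Δφ = 7.75″

sin φ = 0.466689, cos φ = 0.884421, sin λ = 0.601765, cos λ = 0.798673.
North component: ΔN = −sin φ cos λ·ΔX − sin φ sin λ·ΔY + cos φ·ΔZ = −(0.466689)(0.798673)(-22.5) − (0.466689)(0.601765)(-646.4) + (0.884421)(56.9) = 240.24 m.
1° of latitude spans 3600 × 31.00 = 111600 m, so Δφ = 240.24 / 111600 × 3600 = 7.750″.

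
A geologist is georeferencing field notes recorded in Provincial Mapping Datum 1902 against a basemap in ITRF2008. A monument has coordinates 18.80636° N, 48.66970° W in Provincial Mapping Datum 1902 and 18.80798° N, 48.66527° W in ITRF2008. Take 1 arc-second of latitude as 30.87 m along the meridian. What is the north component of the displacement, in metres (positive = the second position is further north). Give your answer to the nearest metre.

ΔN = 180 m

Δφ = 18.80798° − 18.80636° = +0.00162°; Δλ = -48.66527° − -48.66970° = +0.00443°.
1° of latitude = 3600 × 30.87 = 111132 m.
ΔN = Δφ × 111132 = 180.0 m; ΔE = Δλ × 111132 × cos(18.80636°) = +0.00443 × 111132 × 0.946613 = 466.0 m.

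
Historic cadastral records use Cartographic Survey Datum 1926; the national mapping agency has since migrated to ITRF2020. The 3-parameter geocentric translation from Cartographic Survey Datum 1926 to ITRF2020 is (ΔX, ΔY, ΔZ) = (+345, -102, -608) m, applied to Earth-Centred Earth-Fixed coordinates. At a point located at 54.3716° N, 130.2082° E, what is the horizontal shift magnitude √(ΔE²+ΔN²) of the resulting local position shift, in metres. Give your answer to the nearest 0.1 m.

The local east axis at (φ, λ) is (−sin λ, cos λ, 0), so ΔE = −sin(130.2082°)·345 + cos(130.2082°)·(-102) = -197.63 m.
The local north axis is (−sin φ cos λ, −sin φ sin λ, cos φ), giving ΔN = 181.030 + 63.316 − 354.176 = -109.83 m.
Horizontal magnitude = √(ΔE² + ΔN²) = √((-197.63)² + (-109.83)²) = 226.10 m.

226.1 m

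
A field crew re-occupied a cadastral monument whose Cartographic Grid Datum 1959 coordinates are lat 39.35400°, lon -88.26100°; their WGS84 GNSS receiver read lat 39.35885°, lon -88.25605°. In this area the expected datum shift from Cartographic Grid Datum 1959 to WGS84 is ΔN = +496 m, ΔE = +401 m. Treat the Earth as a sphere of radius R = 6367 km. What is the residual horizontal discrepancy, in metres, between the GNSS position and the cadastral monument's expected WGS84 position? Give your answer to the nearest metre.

49 m

Observed coordinate differences: Δφ = +0.00485°, Δλ = +0.00495°.
Converting to metres (1° lat = 111125 m, cos φ = 0.773243): observed ΔN = 539.0 m, observed ΔE = 425.3 m.
Subtracting the expected shift leaves a residual of 539.0 − (496) = 43.0 m north and 425.3 − (401) = 24.3 m east.
Residual distance = √(43.0² + 24.3²) = 49.4 m.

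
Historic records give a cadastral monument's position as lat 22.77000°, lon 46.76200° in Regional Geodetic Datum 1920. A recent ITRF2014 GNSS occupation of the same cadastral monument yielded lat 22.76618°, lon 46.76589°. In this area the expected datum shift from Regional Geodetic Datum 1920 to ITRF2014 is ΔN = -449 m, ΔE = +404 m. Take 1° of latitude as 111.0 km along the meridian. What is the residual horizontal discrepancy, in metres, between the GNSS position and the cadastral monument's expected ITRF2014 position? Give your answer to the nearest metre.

26 m

Observed coordinate differences: Δφ = -0.00382°, Δλ = +0.00389°.
Converting to metres (1° lat = 111000 m, cos φ = 0.922066): observed ΔN = -424.0 m, observed ΔE = 398.1 m.
Subtracting the expected shift leaves a residual of -424.0 − (-449) = 25.0 m north and 398.1 − (404) = -5.9 m east.
Residual distance = √(25.0² + (-5.9)²) = 25.7 m.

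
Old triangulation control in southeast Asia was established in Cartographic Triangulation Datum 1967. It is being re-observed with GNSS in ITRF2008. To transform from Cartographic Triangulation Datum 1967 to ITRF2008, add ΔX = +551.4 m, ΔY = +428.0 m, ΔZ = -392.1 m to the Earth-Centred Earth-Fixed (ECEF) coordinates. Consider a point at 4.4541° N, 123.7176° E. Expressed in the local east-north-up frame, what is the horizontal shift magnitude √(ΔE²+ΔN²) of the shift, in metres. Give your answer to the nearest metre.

800 m

The local east axis at (φ, λ) is (−sin λ, cos λ, 0), so ΔE = −sin(123.7176°)·551.4 + cos(123.7176°)·428.0 = -696.23 m.
The local north axis is (−sin φ cos λ, −sin φ sin λ, cos φ), giving ΔN = 23.770 − 27.647 − 390.916 = -394.79 m.
Horizontal magnitude = √(ΔE² + ΔN²) = √((-696.23)² + (-394.79)²) = 800.37 m.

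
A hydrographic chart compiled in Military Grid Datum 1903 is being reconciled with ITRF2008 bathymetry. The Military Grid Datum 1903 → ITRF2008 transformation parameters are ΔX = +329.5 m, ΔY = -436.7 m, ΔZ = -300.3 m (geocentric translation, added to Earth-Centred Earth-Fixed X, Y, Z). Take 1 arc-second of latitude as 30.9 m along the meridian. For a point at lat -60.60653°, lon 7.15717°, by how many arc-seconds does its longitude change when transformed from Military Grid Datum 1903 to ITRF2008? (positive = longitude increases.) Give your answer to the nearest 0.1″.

sin φ = -0.871270, cos φ = 0.490804, sin λ = 0.124592, cos λ = 0.992208.
East component: ΔE = −sin λ·ΔX + cos λ·ΔY = −(0.124592)(329.5) + (0.992208)(-436.7) = -474.35 m.
1° of latitude spans 3600 × 30.90 = 111240 m; at latitude φ, 1° of longitude spans that × cos φ = 54597.1 m, so Δλ = -474.35 / 54597.1 × 3600 = -31.278″.

Δλ = -31.3″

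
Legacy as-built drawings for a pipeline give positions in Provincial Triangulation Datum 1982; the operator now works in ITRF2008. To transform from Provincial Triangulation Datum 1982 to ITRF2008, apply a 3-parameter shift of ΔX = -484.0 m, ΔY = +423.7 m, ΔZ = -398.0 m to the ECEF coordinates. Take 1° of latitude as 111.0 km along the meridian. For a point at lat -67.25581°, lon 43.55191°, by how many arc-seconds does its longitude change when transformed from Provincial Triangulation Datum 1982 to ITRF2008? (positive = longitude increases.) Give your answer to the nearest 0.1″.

Δλ = 53.7″

sin φ = -0.922240, cos φ = 0.386617, sin λ = 0.689011, cos λ = 0.724750.
East component: ΔE = −sin λ·ΔX + cos λ·ΔY = −(0.689011)(-484.0) + (0.724750)(423.7) = 640.56 m.
1° of latitude spans 111000 m; at latitude φ, 1° of longitude spans that × cos φ = 42914.5 m, so Δλ = 640.56 / 42914.5 × 3600 = 53.735″.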